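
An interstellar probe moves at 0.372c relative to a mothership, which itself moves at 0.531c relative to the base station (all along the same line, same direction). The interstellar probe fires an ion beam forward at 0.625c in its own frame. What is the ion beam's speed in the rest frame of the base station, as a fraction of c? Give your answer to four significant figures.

Apply u = (u'+v)/(1+u'v) twice. Ion beam in the mothership frame: (0.625+0.372)/(1+0.625·0.372) = 0.997/1.2325 = 0.80892c.
That velocity, transformed to the rest frame of the base station: (0.80892+0.531)/(1+0.80892·0.531) = 1.33992/1.42953652 = 0.93731c.

0.9373c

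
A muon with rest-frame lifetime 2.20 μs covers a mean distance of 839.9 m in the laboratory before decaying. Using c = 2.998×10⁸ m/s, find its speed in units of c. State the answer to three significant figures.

0.786c

Lab distance = (lab lifetime)·v = γτ·βc, so βγ = d/(cτ) = 839.9/(2.998×10⁸ × 2.200×10^-6) = 1.2734.
With βγ = 1.2734: γ² = 1 + (βγ)² = 2.62155, and β = (βγ)/γ = 1.2734/1.61912 = 0.786.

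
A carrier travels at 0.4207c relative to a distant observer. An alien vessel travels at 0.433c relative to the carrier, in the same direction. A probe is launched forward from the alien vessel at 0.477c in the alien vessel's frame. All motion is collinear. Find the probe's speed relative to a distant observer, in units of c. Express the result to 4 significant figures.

First combine the probe and alien vessel (S''→S'): u₁ = (0.477 + 0.433)/(1 + 0.477×0.433) = 0.91/1.206541 = 0.75422.
Then combine with the carrier (S'→S): u = (0.75422 + 0.4207)/(1 + 0.75422×0.4207) = 1.17492/1.317300354 = 0.89192.

0.8919c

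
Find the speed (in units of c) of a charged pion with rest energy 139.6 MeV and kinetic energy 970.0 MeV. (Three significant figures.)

0.992c

γ = 1 + K/(mc²) = 1 + 970.0/139.6 = 7.9484.
β = √(1 − 1/γ²) = √(1 − 0.0158285) = √0.9841715 = 0.992.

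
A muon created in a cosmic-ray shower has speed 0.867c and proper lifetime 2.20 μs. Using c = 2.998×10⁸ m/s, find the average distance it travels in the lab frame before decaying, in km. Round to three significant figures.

1.15 km

γ = 1/√(1 − β²) = 1/√(1 − 0.751689) = 1/√0.248311 = 1/0.498308 = 2.0068.
Lab-frame lifetime: Δt = γτ = 2.0068 × 2.20 μs = 4.415 μs.
Distance: d = vΔt = 0.867 × 2.998×10⁸ m/s × 4.4150×10^-6 s = 1150 m = 1.15 km.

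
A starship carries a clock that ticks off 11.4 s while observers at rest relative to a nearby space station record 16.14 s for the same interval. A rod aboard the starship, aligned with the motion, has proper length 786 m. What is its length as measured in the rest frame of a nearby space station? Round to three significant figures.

The time-dilation ratio gives γ = 16.14/11.4 = 1.41579.
The rod contracts by the same γ: 786 m / 1.41579 = 555 m.

555 m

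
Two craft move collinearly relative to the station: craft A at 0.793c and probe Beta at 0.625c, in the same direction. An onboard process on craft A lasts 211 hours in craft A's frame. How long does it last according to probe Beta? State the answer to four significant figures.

223.8 hours

Speed of craft A in probe Beta's frame: u = (v_A − v_B)/(1 − v_A v_B/c²) = (0.793 − 0.625)/(1 − 0.793×0.625) = 0.168/0.504375 = 0.33309; |u| = 0.33309c.
At |u| = 0.33309c, γ = (1 − 0.110949)^(−1/2) = 1.0606.
The clock on craft A records proper time, so probe Beta measures Δt = γΔτ = 1.0606 × 211 = 223.8 hours.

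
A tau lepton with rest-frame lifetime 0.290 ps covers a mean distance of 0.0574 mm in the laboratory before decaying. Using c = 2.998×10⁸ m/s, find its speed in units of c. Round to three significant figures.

Lab distance = (lab lifetime)·v = γτ·βc, so βγ = d/(cτ) = 5.740×10^-5/(2.998×10⁸ × 2.900×10^-13) = 0.66021.
With βγ = 0.66021: γ² = 1 + (βγ)² = 1.435877, and β = (βγ)/γ = 0.66021/1.19828 = 0.551.

0.551c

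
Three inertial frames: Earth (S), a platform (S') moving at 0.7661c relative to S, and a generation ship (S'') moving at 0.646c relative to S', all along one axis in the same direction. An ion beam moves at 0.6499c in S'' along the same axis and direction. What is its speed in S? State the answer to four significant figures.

Compose velocities in two stages. Stage 1 (into S'): u₁ = (0.6499+0.646)/(1+0.6499×0.646) = 0.91271.
Stage 2 (into S): u = (0.91271+0.7661)/(1+0.91271×0.7661) = 0.98798, so the speed is 0.9880c.

0.9880c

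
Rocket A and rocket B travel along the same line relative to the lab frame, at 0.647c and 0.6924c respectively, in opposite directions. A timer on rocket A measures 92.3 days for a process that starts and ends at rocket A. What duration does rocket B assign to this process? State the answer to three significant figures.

243 days

Transform rocket A's velocity into rocket B's frame: (0.647 + 0.6924)/(1 + 0.647·0.6924) = 1.3394/1.4479828, so the relative speed is 0.92501c.
At |u| = 0.92501c, γ = (1 − 0.855644)^(−1/2) = 2.632.
The clock on rocket A records proper time, so rocket B measures Δt = γΔτ = 2.632 × 92.3 = 243 days.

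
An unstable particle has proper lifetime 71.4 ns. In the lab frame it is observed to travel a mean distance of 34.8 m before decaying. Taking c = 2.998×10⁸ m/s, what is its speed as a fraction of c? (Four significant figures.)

0.8518c

Let x = d/(cτ) = 34.80 m / (2.998×10⁸ m/s × 7.140×10^-8 s) = 1.6257. Since d = βγcτ, x = βγ = β/√(1−β²).
Solving: β² = x²/(1+x²) = 2.6429/3.6429 = 0.725493, so β = 0.8518.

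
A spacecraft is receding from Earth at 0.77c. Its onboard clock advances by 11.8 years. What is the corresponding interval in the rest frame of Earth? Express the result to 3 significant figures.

18.5 years

γ = 1/√(1 − β²) = 1/√(1 − 0.5929) = 1/√0.4071 = 1/0.638044 = 1.5673.
Time dilation: Δt = γ·Δτ = 1.5673 × 11.8 = 18.5 years.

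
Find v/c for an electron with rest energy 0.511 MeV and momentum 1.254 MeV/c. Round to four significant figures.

βγ = pc/(mc²) = 1.254/0.511 = 2.454.
Since γ² = 1 + (βγ)² = 7.02212, γ = √7.02212 = 2.64993, and β = (βγ)/γ = 2.454/2.64993 = 0.9261.

0.9261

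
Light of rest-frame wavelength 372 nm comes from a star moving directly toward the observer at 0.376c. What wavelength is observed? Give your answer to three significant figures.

251 nm

Relativistic Doppler for wavelength: λ_obs = λ_src · √((1−β)/(1+β)).
With β = 0.376: factor = √(0.624/1.376) = 0.67342.
λ_obs = 372 × 0.67342 = 251 nm.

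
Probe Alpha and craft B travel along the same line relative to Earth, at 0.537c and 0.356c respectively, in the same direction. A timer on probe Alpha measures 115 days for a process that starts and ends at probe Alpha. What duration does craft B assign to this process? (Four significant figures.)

118.0 days

Transform probe Alpha's velocity into craft B's frame: (0.537 − 0.356)/(1 − 0.537·0.356) = 0.181/0.808828, so the relative speed is 0.22378c.
γ for this relative speed: γ = 1/√(1 − 0.0500775) = 1.026.
Probe Alpha's interval is proper; time dilation gives Δt_B = γΔτ = 1.026 × 115 days = 118.0 days.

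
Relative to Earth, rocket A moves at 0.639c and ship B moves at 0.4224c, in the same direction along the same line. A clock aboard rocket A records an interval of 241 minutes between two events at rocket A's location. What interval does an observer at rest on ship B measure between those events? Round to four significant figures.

252.4 minutes

Transform rocket A's velocity into ship B's frame: (0.639 − 0.4224)/(1 − 0.639·0.4224) = 0.2166/0.7300864, so the relative speed is 0.29668c.
At |u| = 0.29668c, γ = (1 − 0.088019)^(−1/2) = 1.0471.
The clock on rocket A records proper time, so ship B measures Δt = γΔτ = 1.0471 × 241 = 252.4 minutes.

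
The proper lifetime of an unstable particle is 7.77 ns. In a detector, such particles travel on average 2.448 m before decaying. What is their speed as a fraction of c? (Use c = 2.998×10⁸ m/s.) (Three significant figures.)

0.724c

Let x = d/(cτ) = 2.448 m / (2.998×10⁸ m/s × 7.770×10^-9 s) = 1.0509. Since d = βγcτ, x = βγ = β/√(1−β²).
Solving: β² = x²/(1+x²) = 1.10439/2.10439 = 0.524803, so β = 0.724.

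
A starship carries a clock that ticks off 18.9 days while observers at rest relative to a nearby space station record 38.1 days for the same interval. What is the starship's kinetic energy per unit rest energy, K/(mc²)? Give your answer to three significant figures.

1.02

The time-dilation ratio gives γ = 38.1/18.9 = 2.01587.
K/(mc²) = γ − 1 = 2.01587 − 1 = 1.02.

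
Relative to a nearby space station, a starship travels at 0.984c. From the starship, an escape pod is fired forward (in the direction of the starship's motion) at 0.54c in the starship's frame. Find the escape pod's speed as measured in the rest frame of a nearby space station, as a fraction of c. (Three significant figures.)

Relativistic velocity addition: u = (u' + v)/(1 + u'v/c²), with u' = 0.54c and v = 0.984c.
Numerator: 0.54 + 0.984 = 1.524. Denominator: 1 + (0.54)(0.984) = 1.53136.
u = 1.524/1.53136 = 0.99519, so the speed is 0.995c.

0.995c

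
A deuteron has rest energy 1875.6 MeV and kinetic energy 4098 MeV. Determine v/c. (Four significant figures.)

γ = 1 + K/(mc²) = 1 + 4098/1875.6 = 3.1849.
β = √(1 − 1/γ²) = √(1 − 0.0985844) = √0.9014156 = 0.9494.

0.9494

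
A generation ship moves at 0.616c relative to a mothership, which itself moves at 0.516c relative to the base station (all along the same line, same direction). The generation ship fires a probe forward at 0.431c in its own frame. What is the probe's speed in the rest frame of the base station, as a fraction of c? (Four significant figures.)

Apply u = (u'+v)/(1+u'v) twice. Probe in the mothership frame: (0.431+0.616)/(1+0.431·0.616) = 1.047/1.265496 = 0.82734c.
That velocity, transformed to the rest frame of the base station: (0.82734+0.516)/(1+0.82734·0.516) = 1.34334/1.42690744 = 0.94143c.

0.9414c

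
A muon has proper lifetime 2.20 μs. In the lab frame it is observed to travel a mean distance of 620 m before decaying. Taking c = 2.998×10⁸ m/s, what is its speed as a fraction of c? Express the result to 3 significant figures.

0.685c

Let x = d/(cτ) = 620.0 m / (2.998×10⁸ m/s × 2.200×10^-6 s) = 0.94002. Since d = βγcτ, x = βγ = β/√(1−β²).
Solving: β² = x²/(1+x²) = 0.883638/1.883638 = 0.469112, so β = 0.685.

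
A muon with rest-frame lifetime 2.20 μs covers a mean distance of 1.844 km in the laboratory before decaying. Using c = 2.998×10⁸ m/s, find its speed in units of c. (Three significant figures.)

0.942c

Let x = d/(cτ) = 1844 m / (2.998×10⁸ m/s × 2.200×10^-6 s) = 2.7958. Since d = βγcτ, x = βγ = β/√(1−β²).
Solving: β² = x²/(1+x²) = 7.8165/8.8165 = 0.886576, so β = 0.942.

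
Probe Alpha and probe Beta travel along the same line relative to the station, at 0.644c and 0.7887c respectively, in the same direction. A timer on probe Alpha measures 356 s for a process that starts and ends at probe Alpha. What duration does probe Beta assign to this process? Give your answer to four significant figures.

Speed of probe Alpha in probe Beta's frame: u = (v_A − v_B)/(1 − v_A v_B/c²) = (0.644 − 0.7887)/(1 − 0.644×0.7887) = −0.1447/0.4920772 = −0.29406; |u| = 0.29406c.
γ for this relative speed: γ = 1/√(1 − 0.0864713) = 1.0463.
Probe Alpha's interval is proper; time dilation gives Δt_B = γΔτ = 1.0463 × 356 s = 372.5 s.

372.5 s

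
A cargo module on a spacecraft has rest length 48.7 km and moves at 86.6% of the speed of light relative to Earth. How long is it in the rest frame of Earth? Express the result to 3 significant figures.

γ = 1/√(1 − β²) = 1/√(1 − 0.749956) = 1/√0.250044 = 1/0.500044 = 1.9998.
Length contraction: L = L₀/γ = 48.7/1.9998 = 24.4 km.

24.4 km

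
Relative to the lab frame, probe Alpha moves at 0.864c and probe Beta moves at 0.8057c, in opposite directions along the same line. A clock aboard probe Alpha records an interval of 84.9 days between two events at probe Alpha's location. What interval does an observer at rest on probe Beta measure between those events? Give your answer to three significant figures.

483 days

Transform probe Alpha's velocity into probe Beta's frame: (0.864 + 0.8057)/(1 + 0.864·0.8057) = 1.6697/1.6961248, so the relative speed is 0.98442c.
At |u| = 0.98442c, γ = (1 − 0.969083)^(−1/2) = 5.6872.
The clock on probe Alpha records proper time, so probe Beta measures Δt = γΔτ = 5.6872 × 84.9 = 483 days.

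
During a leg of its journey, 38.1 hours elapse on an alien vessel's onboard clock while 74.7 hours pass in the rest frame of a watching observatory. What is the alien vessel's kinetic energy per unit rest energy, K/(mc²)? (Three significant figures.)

From Δt = γΔτ: γ = 74.7/38.1 = 1.96063.
Since K = (γ−1)mc², K/(mc²) = 1.96063 − 1 = 0.961.

0.961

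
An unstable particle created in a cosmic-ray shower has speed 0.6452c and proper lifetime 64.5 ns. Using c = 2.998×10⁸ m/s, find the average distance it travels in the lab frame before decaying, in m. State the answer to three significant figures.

16.3 m

β² = 0.41628304, so γ = 1/√0.58371696 = 1.3089.
Lab-frame lifetime: Δt = γτ = 1.3089 × 64.5 ns = 84.424 ns.
Distance: d = vΔt = 0.6452 × 2.998×10⁸ m/s × 8.4424×10^-8 s = 16.3 m.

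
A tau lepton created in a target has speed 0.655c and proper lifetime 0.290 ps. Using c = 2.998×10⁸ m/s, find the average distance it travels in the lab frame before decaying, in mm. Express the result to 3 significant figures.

Lorentz factor: γ = (1 − 0.429025)^(−1/2) = 1.3234.
Lab-frame lifetime: Δt = γτ = 1.3234 × 0.290 ps = 0.38379 ps.
Distance: d = vΔt = 0.655 × 2.998×10⁸ m/s × 3.8379×10^-13 s = 7.54×10^-5 m = 0.0754 mm.

0.0754 mm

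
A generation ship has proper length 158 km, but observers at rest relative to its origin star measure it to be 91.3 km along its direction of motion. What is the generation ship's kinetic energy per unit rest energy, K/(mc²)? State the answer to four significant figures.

From L = L₀/γ: γ = 158/91.3 = 1.73056.
K/(mc²) = γ − 1 = 1.73056 − 1 = 0.7306.

0.7306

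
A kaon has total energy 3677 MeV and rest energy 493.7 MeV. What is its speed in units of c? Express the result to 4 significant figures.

Total energy E = γmc² gives γ = 3677/493.7 = 7.4478.
Hence β = √(1 − 1/γ²) = √(1 − 0.0180279) = √0.9819721 = 0.9909.

0.9909c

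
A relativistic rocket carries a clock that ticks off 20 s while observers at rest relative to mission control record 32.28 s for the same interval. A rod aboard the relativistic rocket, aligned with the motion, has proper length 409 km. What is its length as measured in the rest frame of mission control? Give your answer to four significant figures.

γ = Δt/Δτ = 32.28/20 = 1.614.
The rod contracts by the same γ: 409 km / 1.614 = 253.4 km.

253.4 km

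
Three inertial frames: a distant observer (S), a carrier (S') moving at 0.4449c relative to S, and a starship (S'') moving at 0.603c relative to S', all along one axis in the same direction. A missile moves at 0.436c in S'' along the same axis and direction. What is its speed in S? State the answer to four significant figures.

0.9280c

First combine the missile and starship (S''→S'): u₁ = (0.436 + 0.603)/(1 + 0.436×0.603) = 1.039/1.262908 = 0.8227.
Then combine with the carrier (S'→S): u = (0.8227 + 0.4449)/(1 + 0.8227×0.4449) = 1.2676/1.36601923 = 0.92795.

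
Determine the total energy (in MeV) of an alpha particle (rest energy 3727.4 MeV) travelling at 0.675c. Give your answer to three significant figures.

γ = 1/√(1 − β²) = 1/√(1 − 0.455625) = 1/√0.544375 = 1/0.737818 = 1.3553.
Total energy: E = γmc² = 1.3553 × 3727.4 MeV = 5050 MeV.

5050 MeV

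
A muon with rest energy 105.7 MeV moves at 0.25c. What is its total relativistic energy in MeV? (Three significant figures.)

109 MeV

With β = 0.25, γ = 1/√(1 − 0.25²) = 1/√0.9375 = 1.0328.
Total energy: E = γmc² = 1.0328 × 105.7 MeV = 109 MeV.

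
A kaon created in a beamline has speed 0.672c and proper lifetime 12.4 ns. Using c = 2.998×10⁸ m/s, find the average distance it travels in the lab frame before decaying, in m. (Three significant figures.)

γ = 1/√(1 − β²) = 1/√(1 − 0.451584) = 1/√0.548416 = 1/0.740551 = 1.3503.
Lab-frame lifetime: Δt = γτ = 1.3503 × 12.4 ns = 16.744 ns.
Distance: d = vΔt = 0.672 × 2.998×10⁸ m/s × 1.6744×10^-8 s = 3.37 m.

3.37 m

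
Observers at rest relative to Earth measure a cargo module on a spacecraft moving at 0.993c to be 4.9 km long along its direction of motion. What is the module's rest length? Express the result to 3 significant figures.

41.5 km

β² = 0.986049, so γ = 1/√0.013951 = 8.4664.
Proper length: L₀ = γ·L = 8.4664 × 4.9 = 41.5 km.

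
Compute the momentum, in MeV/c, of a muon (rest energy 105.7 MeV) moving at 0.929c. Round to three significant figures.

γ = 1/√(1 − β²) = 1/√(1 − 0.863041) = 1/√0.136959 = 1/0.37008 = 2.7021.
Momentum: p = γβ·mc = 2.7021 × 0.929 × 105.7 MeV/c = 265 MeV/c.

265 MeV/c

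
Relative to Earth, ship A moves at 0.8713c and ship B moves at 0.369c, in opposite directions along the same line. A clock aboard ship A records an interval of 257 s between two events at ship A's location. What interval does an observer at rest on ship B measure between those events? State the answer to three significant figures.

Transform ship A's velocity into ship B's frame: (0.8713 + 0.369)/(1 + 0.8713·0.369) = 1.2403/1.3215097, so the relative speed is 0.93855c.
γ for this relative speed: γ = 1/√(1 − 0.880876) = 2.8973.
Ship A's interval is proper; time dilation gives Δt_B = γΔτ = 2.8973 × 257 s = 745 s.

745 s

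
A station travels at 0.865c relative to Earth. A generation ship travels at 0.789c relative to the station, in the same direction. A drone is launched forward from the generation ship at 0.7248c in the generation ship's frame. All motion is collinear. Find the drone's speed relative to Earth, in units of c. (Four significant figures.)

Apply u = (u'+v)/(1+u'v) twice. Drone in the station frame: (0.7248+0.789)/(1+0.7248·0.789) = 1.5138/1.5718672 = 0.96306c.
That velocity, transformed to the rest frame of Earth: (0.96306+0.865)/(1+0.96306·0.865) = 1.82806/1.8330469 = 0.99728c.

0.9973c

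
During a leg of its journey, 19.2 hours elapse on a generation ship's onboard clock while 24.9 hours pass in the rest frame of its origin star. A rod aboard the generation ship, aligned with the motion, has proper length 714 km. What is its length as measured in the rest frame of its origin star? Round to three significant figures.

γ = Δt/Δτ = 24.9/19.2 = 1.29688.
The rod contracts by the same γ: 714 km / 1.29688 = 551 km.

551 km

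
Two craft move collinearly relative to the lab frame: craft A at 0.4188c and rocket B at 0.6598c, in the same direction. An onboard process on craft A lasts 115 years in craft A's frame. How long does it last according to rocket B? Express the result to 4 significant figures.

Speed of craft A in rocket B's frame: u = (v_A − v_B)/(1 − v_A v_B/c²) = (0.4188 − 0.6598)/(1 − 0.4188×0.6598) = −0.241/0.72367576 = −0.33302; |u| = 0.33302c.
At |u| = 0.33302c, γ = (1 − 0.110902)^(−1/2) = 1.0605.
The clock on craft A records proper time, so rocket B measures Δt = γΔτ = 1.0605 × 115 = 122.0 years.

122.0 years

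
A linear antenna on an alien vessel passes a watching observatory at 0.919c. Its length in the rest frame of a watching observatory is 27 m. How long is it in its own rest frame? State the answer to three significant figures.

68.5 m

γ = 1/√(1 − β²) = 1/√(1 − 0.844561) = 1/√0.155439 = 1/0.394258 = 2.5364.
Proper length: L₀ = γ·L = 2.5364 × 27 = 68.5 m.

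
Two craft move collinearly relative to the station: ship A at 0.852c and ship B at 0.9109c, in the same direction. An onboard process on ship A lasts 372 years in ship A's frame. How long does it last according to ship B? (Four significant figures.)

385.6 years

Transform ship A's velocity into ship B's frame: (0.852 − 0.9109)/(1 − 0.852·0.9109) = −0.0589/0.2239132, so the relative speed is 0.26305c.
At |u| = 0.26305c, γ = (1 − 0.0691953)^(−1/2) = 1.0365.
Ship A's interval is proper; time dilation gives Δt_B = γΔτ = 1.0365 × 372 years = 385.6 years.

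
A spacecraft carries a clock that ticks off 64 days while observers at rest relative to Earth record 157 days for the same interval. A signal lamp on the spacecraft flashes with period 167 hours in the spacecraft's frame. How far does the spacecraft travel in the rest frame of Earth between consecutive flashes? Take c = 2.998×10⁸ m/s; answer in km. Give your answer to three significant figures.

γ = Δt/Δτ = 157/64 = 2.45312.
β = √(1 − 1/γ²) = 0.91314. Lab-frame period = γτ = 2.45312×167 hours = 409.67 hours. Distance = βc × γτ = 0.91314 × 2.998×10⁸ m/s × 1474812 s = 4.0374×10^14 m = 4.04×10^11 km.

4.04×10^11 km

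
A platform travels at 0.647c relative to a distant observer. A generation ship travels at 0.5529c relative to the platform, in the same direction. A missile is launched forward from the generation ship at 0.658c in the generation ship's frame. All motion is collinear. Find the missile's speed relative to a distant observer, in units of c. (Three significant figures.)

0.975c

Apply u = (u'+v)/(1+u'v) twice. Missile in the platform frame: (0.658+0.5529)/(1+0.658·0.5529) = 1.2109/1.3638082 = 0.88788c.
That velocity, transformed to the rest frame of a distant observer: (0.88788+0.647)/(1+0.88788·0.647) = 1.53488/1.57445836 = 0.97486c.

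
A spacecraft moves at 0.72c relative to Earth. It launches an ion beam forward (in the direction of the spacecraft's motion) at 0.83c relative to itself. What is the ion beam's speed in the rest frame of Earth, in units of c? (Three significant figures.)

0.970c

Relativistic velocity addition: u = (u' + v)/(1 + u'v/c²), with u' = 0.83c and v = 0.72c.
Numerator: 0.83 + 0.72 = 1.55. Denominator: 1 + (0.83)(0.72) = 1.5976.
u = 1.55/1.5976 = 0.97021, so the speed is 0.970c.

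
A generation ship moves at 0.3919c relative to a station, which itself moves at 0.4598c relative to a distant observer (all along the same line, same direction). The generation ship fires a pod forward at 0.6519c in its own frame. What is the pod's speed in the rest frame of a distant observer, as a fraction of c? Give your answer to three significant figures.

Compose velocities in two stages. Stage 1 (into S'): u₁ = (0.6519+0.3919)/(1+0.6519×0.3919) = 0.8314.
Stage 2 (into S): u = (0.8314+0.4598)/(1+0.8314×0.4598) = 0.93411, so the speed is 0.934c.

0.934c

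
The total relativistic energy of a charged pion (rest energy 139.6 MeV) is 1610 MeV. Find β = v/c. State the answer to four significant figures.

Total energy E = γmc² gives γ = 1610/139.6 = 11.533.
Hence β = √(1 − 1/γ²) = √(1 − 0.00751823) = √0.99248177 = 0.9962.

0.9962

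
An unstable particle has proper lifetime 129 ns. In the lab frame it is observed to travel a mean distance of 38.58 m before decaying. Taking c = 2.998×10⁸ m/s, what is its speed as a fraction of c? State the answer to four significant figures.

0.7062c

Let x = d/(cτ) = 38.58 m / (2.998×10⁸ m/s × 1.290×10^-7 s) = 0.99756. Since d = βγcτ, x = βγ = β/√(1−β²).
Solving: β² = x²/(1+x²) = 0.995126/1.995126 = 0.498779, so β = 0.7062.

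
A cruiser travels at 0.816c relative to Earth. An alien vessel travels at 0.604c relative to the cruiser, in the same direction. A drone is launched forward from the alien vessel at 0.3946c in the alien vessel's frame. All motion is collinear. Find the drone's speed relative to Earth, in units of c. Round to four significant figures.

0.9785c

Compose velocities in two stages. Stage 1 (into S'): u₁ = (0.3946+0.604)/(1+0.3946×0.604) = 0.8064.
Stage 2 (into S): u = (0.8064+0.816)/(1+0.8064×0.816) = 0.97852, so the speed is 0.9785c.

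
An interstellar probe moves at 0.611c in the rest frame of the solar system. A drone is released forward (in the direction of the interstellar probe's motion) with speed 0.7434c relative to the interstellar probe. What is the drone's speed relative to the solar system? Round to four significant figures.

In units of c, u = (u' + v)/(1 + u'v) with u' = 0.7434 and v = 0.611.
Numerator: 0.7434 + 0.611 = 1.3544. Denominator: 1 + (0.7434)(0.611) = 1.4542174.
u = 1.3544/1.4542174 = 0.93136, so the speed is 0.9314c.

0.9314c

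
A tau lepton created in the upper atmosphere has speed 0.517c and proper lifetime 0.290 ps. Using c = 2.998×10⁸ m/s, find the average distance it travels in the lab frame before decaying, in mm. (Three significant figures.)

Lorentz factor: γ = (1 − 0.267289)^(−1/2) = 1.1682.
Lab-frame lifetime: Δt = γτ = 1.1682 × 0.290 ps = 0.33878 ps.
Distance: d = vΔt = 0.517 × 2.998×10⁸ m/s × 3.3878×10^-13 s = 5.25×10^-5 m = 0.0525 mm.

0.0525 mm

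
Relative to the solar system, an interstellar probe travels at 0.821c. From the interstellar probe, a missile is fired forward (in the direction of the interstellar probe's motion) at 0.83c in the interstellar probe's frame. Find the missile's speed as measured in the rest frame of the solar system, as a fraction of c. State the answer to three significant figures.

0.982c

In units of c, u = (u' + v)/(1 + u'v) with u' = 0.83 and v = 0.821.
Numerator: 0.83 + 0.821 = 1.651. Denominator: 1 + (0.83)(0.821) = 1.68143.
u = 1.651/1.68143 = 0.9819, so the speed is 0.982c.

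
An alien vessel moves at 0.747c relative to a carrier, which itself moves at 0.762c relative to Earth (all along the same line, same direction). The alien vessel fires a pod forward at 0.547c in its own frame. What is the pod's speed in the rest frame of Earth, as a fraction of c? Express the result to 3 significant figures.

Compose velocities in two stages. Stage 1 (into S'): u₁ = (0.547+0.747)/(1+0.547×0.747) = 0.91864.
Stage 2 (into S): u = (0.91864+0.762)/(1+0.91864×0.762) = 0.98861, so the speed is 0.989c.

0.989c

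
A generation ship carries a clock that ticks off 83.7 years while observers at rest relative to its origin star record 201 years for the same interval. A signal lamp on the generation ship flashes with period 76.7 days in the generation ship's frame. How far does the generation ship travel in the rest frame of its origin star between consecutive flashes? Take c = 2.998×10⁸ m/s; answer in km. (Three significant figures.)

From Δt = γΔτ: γ = 201/83.7 = 2.40143.
β = √(1 − 1/γ²) = 0.90917. Lab-frame period = γτ = 2.40143×76.7 days = 184.19 days. Distance = βc × γτ = 0.90917 × 2.998×10⁸ m/s × 15914016 s = 4.3377×10^15 m = 4.34×10^12 km.

4.34×10^12 km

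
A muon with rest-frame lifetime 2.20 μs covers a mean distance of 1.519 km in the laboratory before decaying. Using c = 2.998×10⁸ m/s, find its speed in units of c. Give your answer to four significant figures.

0.9173c

Lab distance = (lab lifetime)·v = γτ·βc, so βγ = d/(cτ) = 1519/(2.998×10⁸ × 2.200×10^-6) = 2.3031.
With βγ = 2.3031: γ² = 1 + (βγ)² = 6.30427, and β = (βγ)/γ = 2.3031/2.51083 = 0.9173.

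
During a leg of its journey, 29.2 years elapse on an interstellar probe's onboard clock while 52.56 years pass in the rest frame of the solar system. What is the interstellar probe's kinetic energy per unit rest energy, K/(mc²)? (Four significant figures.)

γ = Δt/Δτ = 52.56/29.2 = 1.8.
Since K = (γ−1)mc², K/(mc²) = 1.8 − 1 = 0.8000.

0.8000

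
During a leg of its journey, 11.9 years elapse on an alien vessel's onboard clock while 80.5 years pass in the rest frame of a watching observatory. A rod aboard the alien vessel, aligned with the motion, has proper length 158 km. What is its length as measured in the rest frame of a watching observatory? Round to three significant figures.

γ = Δt/Δτ = 80.5/11.9 = 6.76471.
L = L₀/γ = 158/6.76471 = 23.4 km.

23.4 km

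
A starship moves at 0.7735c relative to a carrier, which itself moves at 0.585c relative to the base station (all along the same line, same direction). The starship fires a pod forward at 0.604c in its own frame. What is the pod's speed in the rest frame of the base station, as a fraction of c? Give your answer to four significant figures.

Compose velocities in two stages. Stage 1 (into S'): u₁ = (0.604+0.7735)/(1+0.604×0.7735) = 0.93887.
Stage 2 (into S): u = (0.93887+0.585)/(1+0.93887×0.585) = 0.98362, so the speed is 0.9836c.

0.9836c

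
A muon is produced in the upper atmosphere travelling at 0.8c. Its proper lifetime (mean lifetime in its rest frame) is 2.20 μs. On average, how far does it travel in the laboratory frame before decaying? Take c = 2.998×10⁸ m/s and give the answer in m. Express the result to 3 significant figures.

With β = 0.8, γ = 1/√(1 − 0.8²) = 1/√0.36 = 1.6667.
Lab-frame lifetime: Δt = γτ = 1.6667 × 2.20 μs = 3.6667 μs.
Distance: d = vΔt = 0.8 × 2.998×10⁸ m/s × 3.6667×10^-6 s = 879 m.

879 m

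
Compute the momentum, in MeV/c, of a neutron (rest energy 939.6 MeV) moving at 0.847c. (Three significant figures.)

With β = 0.847, γ = 1/√(1 − 0.847²) = 1/√0.282591 = 1.8811.
Momentum: p = γβ·mc = 1.8811 × 0.847 × 939.6 MeV/c = 1500 MeV/c.

1500 MeV/c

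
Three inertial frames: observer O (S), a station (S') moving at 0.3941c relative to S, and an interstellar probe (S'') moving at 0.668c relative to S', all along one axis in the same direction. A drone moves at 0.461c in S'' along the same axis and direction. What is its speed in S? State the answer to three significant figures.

0.938c

Apply u = (u'+v)/(1+u'v) twice. Drone in the station frame: (0.461+0.668)/(1+0.461·0.668) = 1.129/1.307948 = 0.86318c.
That velocity, transformed to the rest frame of observer O: (0.86318+0.3941)/(1+0.86318·0.3941) = 1.25728/1.340179238 = 0.93814c.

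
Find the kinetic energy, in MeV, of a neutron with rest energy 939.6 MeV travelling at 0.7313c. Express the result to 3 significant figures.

β² = 0.53479969, so γ = 1/√0.46520031 = 1.46616.
Kinetic energy: K = (γ − 1)mc² = (1.46616 − 1) × 939.6 MeV = 0.46616 × 939.6 = 438 MeV.

438 MeV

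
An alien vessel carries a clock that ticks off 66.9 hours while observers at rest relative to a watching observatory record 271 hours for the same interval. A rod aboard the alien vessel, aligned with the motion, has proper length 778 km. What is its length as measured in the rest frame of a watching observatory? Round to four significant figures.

192.1 km

γ = Δt/Δτ = 271/66.9 = 4.05082.
L = L₀/γ = 778/4.05082 = 192.1 km.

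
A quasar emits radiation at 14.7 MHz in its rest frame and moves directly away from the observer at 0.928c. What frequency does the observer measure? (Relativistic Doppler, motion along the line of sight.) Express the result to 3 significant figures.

2.84 MHz

Relativistic Doppler (source moving away): f_obs = f_src · √((1−β)/(1+β)).
With β = 0.928: factor = √(0.072/1.928) = 0.19325.
f_obs = 14.7 × 0.19325 = 2.84 MHz.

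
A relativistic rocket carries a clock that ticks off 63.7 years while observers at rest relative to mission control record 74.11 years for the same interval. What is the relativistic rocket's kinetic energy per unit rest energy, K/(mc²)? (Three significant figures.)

From Δt = γΔτ: γ = 74.11/63.7 = 1.16342.
Since K = (γ−1)mc², K/(mc²) = 1.16342 − 1 = 0.163.

0.163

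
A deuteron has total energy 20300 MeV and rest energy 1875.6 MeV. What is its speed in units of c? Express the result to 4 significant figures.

Total energy E = γmc² gives γ = 20300/1875.6 = 10.823.
Hence β = √(1 − 1/γ²) = √(1 − 0.00853699) = √0.99146301 = 0.9957.

0.9957c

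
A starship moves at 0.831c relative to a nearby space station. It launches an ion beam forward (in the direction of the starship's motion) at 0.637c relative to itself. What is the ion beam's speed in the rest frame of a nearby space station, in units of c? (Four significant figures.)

Relativistic velocity addition: u = (u' + v)/(1 + u'v/c²), with u' = 0.637c and v = 0.831c.
Numerator: 0.637 + 0.831 = 1.468. Denominator: 1 + (0.637)(0.831) = 1.529347.
u = 1.468/1.529347 = 0.95989, so the speed is 0.9599c.

0.9599c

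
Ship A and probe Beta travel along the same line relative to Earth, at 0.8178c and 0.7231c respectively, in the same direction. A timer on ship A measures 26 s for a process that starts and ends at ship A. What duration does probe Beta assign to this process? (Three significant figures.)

Speed of ship A in probe Beta's frame: u = (v_A − v_B)/(1 − v_A v_B/c²) = (0.8178 − 0.7231)/(1 − 0.8178×0.7231) = 0.0947/0.40864882 = 0.23174; |u| = 0.23174c.
γ for this relative speed: γ = 1/√(1 − 0.0537034) = 1.028.
Ship A's interval is proper; time dilation gives Δt_B = γΔτ = 1.028 × 26 s = 26.7 s.

26.7 s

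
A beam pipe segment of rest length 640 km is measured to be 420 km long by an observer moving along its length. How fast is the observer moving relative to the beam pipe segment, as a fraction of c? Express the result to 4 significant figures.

0.7545c

Length contraction gives γ = L₀/L = 640/420 = 1.5238.
β = √(1 − 1/γ²) = √0.569331 = 0.7545.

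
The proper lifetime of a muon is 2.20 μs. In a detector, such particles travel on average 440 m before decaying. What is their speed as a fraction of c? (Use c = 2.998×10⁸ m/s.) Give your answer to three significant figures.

0.555c

Lab distance = (lab lifetime)·v = γτ·βc, so βγ = d/(cτ) = 440.0/(2.998×10⁸ × 2.200×10^-6) = 0.66711.
With βγ = 0.66711: γ² = 1 + (βγ)² = 1.445036, and β = (βγ)/γ = 0.66711/1.2021 = 0.555.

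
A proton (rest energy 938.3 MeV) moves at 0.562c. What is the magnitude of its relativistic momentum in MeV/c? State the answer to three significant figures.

638 MeV/c

With β = 0.562, γ = 1/√(1 − 0.562²) = 1/√0.684156 = 1.209.
Momentum: p = γβ·mc = 1.209 × 0.562 × 938.3 MeV/c = 638 MeV/c.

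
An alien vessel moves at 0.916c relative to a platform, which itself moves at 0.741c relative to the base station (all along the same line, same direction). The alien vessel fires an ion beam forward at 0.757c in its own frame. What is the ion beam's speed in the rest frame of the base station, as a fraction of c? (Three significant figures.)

Compose velocities in two stages. Stage 1 (into S'): u₁ = (0.757+0.916)/(1+0.757×0.916) = 0.98795.
Stage 2 (into S): u = (0.98795+0.741)/(1+0.98795×0.741) = 0.9982, so the speed is 0.998c.

0.998c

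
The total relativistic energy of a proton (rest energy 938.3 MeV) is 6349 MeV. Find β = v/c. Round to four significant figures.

Total energy E = γmc² gives γ = 6349/938.3 = 6.7665.
Hence β = √(1 − 1/γ²) = √(1 − 0.021841) = √0.978159 = 0.9890.

0.9890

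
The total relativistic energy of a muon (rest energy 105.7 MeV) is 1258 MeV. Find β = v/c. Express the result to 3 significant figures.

Total energy E = γmc² gives γ = 1258/105.7 = 11.902.
Hence β = √(1 − 1/γ²) = √(1 − 0.00705928) = √0.99294072 = 0.996.

0.996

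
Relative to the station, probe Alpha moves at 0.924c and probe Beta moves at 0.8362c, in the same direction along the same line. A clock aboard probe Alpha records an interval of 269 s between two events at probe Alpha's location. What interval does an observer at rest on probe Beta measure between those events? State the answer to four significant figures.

291.6 s

Transform probe Alpha's velocity into probe Beta's frame: (0.924 − 0.8362)/(1 − 0.924·0.8362) = 0.0878/0.2273512, so the relative speed is 0.38619c.
At |u| = 0.38619c, γ = (1 − 0.149143)^(−1/2) = 1.0841.
Probe Alpha's interval is proper; time dilation gives Δt_B = γΔτ = 1.0841 × 269 s = 291.6 s.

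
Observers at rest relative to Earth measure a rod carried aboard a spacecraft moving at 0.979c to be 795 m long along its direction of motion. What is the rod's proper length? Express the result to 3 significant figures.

With β = 0.979, γ = 1/√(1 − 0.979²) = 1/√0.041559 = 4.9053.
Proper length: L₀ = γ·L = 4.9053 × 795 = 3900 m.

3900 m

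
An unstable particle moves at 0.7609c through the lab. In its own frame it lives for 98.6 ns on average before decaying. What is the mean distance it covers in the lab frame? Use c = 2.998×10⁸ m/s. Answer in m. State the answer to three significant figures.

γ = 1/√(1 − β²) = 1/√(1 − 0.57896881) = 1/√0.42103119 = 1/0.648869 = 1.5411.
Lab-frame lifetime: Δt = γτ = 1.5411 × 98.6 ns = 151.95 ns.
Distance: d = vΔt = 0.7609 × 2.998×10⁸ m/s × 1.5195×10^-7 s = 34.7 m.

34.7 m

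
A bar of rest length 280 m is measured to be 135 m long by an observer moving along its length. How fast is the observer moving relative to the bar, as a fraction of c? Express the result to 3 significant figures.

0.876c

Length contraction gives γ = L₀/L = 280/135 = 2.0741.
β = √(1 − 1/γ²) = √0.767544 = 0.876.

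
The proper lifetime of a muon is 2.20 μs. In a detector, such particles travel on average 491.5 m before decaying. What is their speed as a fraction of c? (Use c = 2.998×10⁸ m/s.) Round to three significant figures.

0.598c

d = βγcτ ⇒ βγ = d/(cτ) = 491.5 m / (659.56 m) = 0.74519.
β = (βγ)/√(1+(βγ)²) = 0.74519/√1.555308 = 0.598.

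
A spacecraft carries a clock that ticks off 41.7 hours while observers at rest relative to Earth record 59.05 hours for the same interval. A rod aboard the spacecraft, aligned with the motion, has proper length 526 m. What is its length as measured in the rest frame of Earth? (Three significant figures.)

371 m

The time-dilation ratio gives γ = 59.05/41.7 = 1.41607.
The rod contracts by the same γ: 526 m / 1.41607 = 371 m.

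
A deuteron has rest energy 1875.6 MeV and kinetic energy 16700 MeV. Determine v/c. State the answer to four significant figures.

0.9949

γ = 1 + K/(mc²) = 1 + 16700/1875.6 = 9.9038.
β = √(1 − 1/γ²) = √(1 − 0.0101952) = √0.9898048 = 0.9949.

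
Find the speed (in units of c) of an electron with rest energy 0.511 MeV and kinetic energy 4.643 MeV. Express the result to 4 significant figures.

0.9951c

K = (γ−1)mc², so γ = 1 + 4.643/0.511 = 10.086.
Then v/c = √(1 − γ⁻²) = √(1 − 0.00983019) = √0.99016981 = 0.9951.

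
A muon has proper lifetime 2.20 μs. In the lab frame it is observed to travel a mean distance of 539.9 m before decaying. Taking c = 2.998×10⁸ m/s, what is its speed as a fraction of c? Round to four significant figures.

0.6334c

d = βγcτ ⇒ βγ = d/(cτ) = 539.9 m / (659.56 m) = 0.81858.
β = (βγ)/√(1+(βγ)²) = 0.81858/√1.670073 = 0.6334.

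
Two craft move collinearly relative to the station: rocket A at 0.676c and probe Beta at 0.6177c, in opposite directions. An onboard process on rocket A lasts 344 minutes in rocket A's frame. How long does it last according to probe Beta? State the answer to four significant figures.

841.5 minutes

Transform rocket A's velocity into probe Beta's frame: (0.676 + 0.6177)/(1 + 0.676·0.6177) = 1.2937/1.4175652, so the relative speed is 0.91262c.
At |u| = 0.91262c, γ = (1 − 0.832875)^(−1/2) = 2.4461.
The clock on rocket A records proper time, so probe Beta measures Δt = γΔτ = 2.4461 × 344 = 841.5 minutes.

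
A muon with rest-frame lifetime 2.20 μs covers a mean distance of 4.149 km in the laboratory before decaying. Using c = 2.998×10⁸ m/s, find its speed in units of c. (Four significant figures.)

0.9876c

d = βγcτ ⇒ βγ = d/(cτ) = 4149 m / (659.56 m) = 6.2906.
β = (βγ)/√(1+(βγ)²) = 6.2906/√40.5716 = 0.9876.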